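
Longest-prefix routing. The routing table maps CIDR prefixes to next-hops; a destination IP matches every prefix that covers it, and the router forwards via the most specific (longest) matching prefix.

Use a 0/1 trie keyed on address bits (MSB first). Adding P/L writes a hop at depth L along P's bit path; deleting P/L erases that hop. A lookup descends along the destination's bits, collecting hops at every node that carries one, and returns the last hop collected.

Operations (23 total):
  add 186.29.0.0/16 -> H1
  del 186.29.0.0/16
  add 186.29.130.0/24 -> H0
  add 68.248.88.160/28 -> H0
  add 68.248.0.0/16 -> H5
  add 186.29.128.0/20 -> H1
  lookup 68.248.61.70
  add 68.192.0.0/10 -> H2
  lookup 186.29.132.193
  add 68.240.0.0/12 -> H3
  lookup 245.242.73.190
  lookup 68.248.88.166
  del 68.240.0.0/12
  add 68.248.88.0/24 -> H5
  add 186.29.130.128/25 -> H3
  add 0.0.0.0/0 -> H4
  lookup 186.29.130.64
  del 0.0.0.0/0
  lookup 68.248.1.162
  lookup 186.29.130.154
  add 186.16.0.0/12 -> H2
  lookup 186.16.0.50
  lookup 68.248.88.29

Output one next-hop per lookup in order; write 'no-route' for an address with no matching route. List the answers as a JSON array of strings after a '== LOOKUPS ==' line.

Trace:
  + 186.29.0.0/16 (H1) depth=16
  - 186.29.0.0/16 clear@16
  + 186.29.130.0/24 (H0) depth=24
  + 68.248.88.160/28 (H0) depth=28
  + 68.248.0.0/16 (H5) depth=16
  + 186.29.128.0/20 (H1) depth=20
  Q 68.248.61.70: descend 01000100111110000 ; hops seen [H5] ; pick H5
  + 68.192.0.0/10 (H2) depth=10
  Q 186.29.132.193: descend 101110100001110110000 ; hops seen [H1] ; pick H1
  + 68.240.0.0/12 (H3) depth=12
  Q 245.242.73.190: descend 1 ; hops seen [∅] ; pick no-route
  Q 68.248.88.166: descend 0100010011111000010110001010 ; hops seen [H2,H3,H5,H0] ; pick H0
  - 68.240.0.0/12 clear@12
  + 68.248.88.0/24 (H5) depth=24
  + 186.29.130.128/25 (H3) depth=25
  + 0.0.0.0/0 (H4) depth=0
  Q 186.29.130.64: descend 101110100001110110000010 ; hops seen [H4,H1,H0] ; pick H0
  - 0.0.0.0/0 clear@0
  Q 68.248.1.162: descend 01000100111110000 ; hops seen [H2,H5] ; pick H5
  Q 186.29.130.154: descend 1011101000011101100000101 ; hops seen [H1,H0,H3] ; pick H3
  + 186.16.0.0/12 (H2) depth=12
  Q 186.16.0.50: descend 101110100001 ; hops seen [H2] ; pick H2
  Q 68.248.88.29: descend 010001001111100001011000 ; hops seen [H2,H5,H5] ; pick H5

== LOOKUPS ==
["H5","H1","no-route","H0","H0","H5","H3","H2","H5"]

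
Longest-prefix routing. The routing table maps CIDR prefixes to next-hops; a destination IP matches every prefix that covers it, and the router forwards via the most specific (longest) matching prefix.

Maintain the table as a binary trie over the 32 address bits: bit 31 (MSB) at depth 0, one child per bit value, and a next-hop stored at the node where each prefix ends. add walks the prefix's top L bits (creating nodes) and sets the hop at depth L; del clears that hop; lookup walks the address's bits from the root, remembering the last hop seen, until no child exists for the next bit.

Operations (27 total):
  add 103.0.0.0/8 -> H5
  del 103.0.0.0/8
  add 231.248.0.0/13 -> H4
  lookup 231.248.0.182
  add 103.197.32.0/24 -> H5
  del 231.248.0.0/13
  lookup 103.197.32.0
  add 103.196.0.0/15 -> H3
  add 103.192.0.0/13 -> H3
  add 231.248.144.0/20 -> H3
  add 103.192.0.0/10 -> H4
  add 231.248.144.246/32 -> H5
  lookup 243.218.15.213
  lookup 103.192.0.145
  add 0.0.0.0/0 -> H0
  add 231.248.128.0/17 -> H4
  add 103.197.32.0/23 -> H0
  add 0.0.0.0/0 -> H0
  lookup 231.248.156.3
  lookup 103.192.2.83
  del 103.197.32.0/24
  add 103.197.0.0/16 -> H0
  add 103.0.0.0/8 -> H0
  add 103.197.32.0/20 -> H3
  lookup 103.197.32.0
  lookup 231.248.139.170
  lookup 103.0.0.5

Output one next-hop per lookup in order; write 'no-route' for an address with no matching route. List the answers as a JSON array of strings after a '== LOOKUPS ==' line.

Trace:
  + 103.0.0.0/8 (H5) depth=8
  - 103.0.0.0/8 clear@8
  + 231.248.0.0/13 (H4) depth=13
  ? 231.248.0.182  path d0:-→d1:-→d2:-→d3:-→d4:-→d5:-→d6:-→d7:-→d8:-→d9:-→d10:-→d11:-→d12:-→d13:H4  best=H4
  + 103.197.32.0/24 (H5) depth=24
  - 231.248.0.0/13 clear@13
  ? 103.197.32.0  path d0:-→d1:-→d2:-→d3:-→d4:-→d5:-→d6:-→d7:-→d8:-→d9:-→d10:-→d11:-→d12:-→d13:-→d14:-→d15:-→d16:-→d17:-→d18:-→d19:-→d20:-→d21:-→d22:-→d23:-→d24:H5  best=H5
  + 103.196.0.0/15 (H3) depth=15
  + 103.192.0.0/13 (H3) depth=13
  + 231.248.144.0/20 (H3) depth=20
  + 103.192.0.0/10 (H4) depth=10
  + 231.248.144.246/32 (H5) depth=32
  ? 243.218.15.213  path d0:-→d1:-→d2:-→d3:-  best=no-route
  ? 103.192.0.145  path d0:-→d1:-→d2:-→d3:-→d4:-→d5:-→d6:-→d7:-→d8:-→d9:-→d10:H4→d11:-→d12:-→d13:H3  best=H3
  + 0.0.0.0/0 (H0) depth=0
  + 231.248.128.0/17 (H4) depth=17
  + 103.197.32.0/23 (H0) depth=23
  + 0.0.0.0/0 (H0) depth=0
  ? 231.248.156.3  path d0:H0→d1:-→d2:-→d3:-→d4:-→d5:-→d6:-→d7:-→d8:-→d9:-→d10:-→d11:-→d12:-→d13:-→d14:-→d15:-→d16:-→d17:H4→d18:-→d19:-→d20:H3  best=H3
  ? 103.192.2.83  path d0:H0→d1:-→d2:-→d3:-→d4:-→d5:-→d6:-→d7:-→d8:-→d9:-→d10:H4→d11:-→d12:-→d13:H3  best=H3
  - 103.197.32.0/24 clear@24
  + 103.197.0.0/16 (H0) depth=16
  + 103.0.0.0/8 (H0) depth=8
  + 103.197.32.0/20 (H3) depth=20
  ? 103.197.32.0  path d0:H0→d1:-→d2:-→d3:-→d4:-→d5:-→d6:-→d7:-→d8:H0→d9:-→d10:H4→d11:-→d12:-→d13:H3→d14:-→d15:H3→d16:H0→d17:-→d18:-→d19:-→d20:H3→d21:-→d22:-→d23:H0→d24:-  best=H0
  ? 231.248.139.170  path d0:H0→d1:-→d2:-→d3:-→d4:-→d5:-→d6:-→d7:-→d8:-→d9:-→d10:-→d11:-→d12:-→d13:-→d14:-→d15:-→d16:-→d17:H4→d18:-→d19:-  best=H4
  ? 103.0.0.5  path d0:H0→d1:-→d2:-→d3:-→d4:-→d5:-→d6:-→d7:-→d8:H0  best=H0

== LOOKUPS ==
["H4","H5","no-route","H3","H3","H3","H0","H4","H0"]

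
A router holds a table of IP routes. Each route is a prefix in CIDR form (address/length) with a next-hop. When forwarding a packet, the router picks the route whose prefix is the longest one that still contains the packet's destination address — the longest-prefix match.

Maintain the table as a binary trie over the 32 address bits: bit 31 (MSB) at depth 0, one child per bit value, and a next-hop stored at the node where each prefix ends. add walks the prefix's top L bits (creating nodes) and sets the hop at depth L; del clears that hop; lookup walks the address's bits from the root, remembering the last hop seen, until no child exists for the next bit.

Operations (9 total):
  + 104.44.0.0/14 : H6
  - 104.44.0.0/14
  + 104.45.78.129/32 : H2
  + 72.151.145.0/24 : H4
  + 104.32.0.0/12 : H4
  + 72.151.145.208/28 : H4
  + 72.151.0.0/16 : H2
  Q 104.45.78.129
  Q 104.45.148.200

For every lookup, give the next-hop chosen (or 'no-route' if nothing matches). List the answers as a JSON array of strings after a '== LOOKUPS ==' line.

Apply in order:
  + 104.44.0.0/14 (H6) depth=14
  del 104.44.0.0/14 (clear depth 14)
  + 104.45.78.129/32 (H2) depth=32
  + 72.151.145.0/24 (H4) depth=24
  + 104.32.0.0/12 (H4) depth=12
  + 72.151.145.208/28 (H4) depth=28
  + 72.151.0.0/16 (H2) depth=16
  ? 104.45.78.129  path d0:-→d1:-→d2:-→d3:-→d4:-→d5:-→d6:-→d7:-→d8:-→d9:-→d10:-→d11:-→d12:H4→d13:-→d14:-→d15:-→d16:-→d17:-→d18:-→d19:-→d20:-→d21:-→d22:-→d23:-→d24:-→d25:-→d26:-→d27:-→d28:-→d29:-→d30:-→d31:-→d32:H2  best=H2
  ? 104.45.148.200  path d0:-→d1:-→d2:-→d3:-→d4:-→d5:-→d6:-→d7:-→d8:-→d9:-→d10:-→d11:-→d12:H4→d13:-→d14:-→d15:-→d16:-  best=H4

== LOOKUPS ==
["H2","H4"]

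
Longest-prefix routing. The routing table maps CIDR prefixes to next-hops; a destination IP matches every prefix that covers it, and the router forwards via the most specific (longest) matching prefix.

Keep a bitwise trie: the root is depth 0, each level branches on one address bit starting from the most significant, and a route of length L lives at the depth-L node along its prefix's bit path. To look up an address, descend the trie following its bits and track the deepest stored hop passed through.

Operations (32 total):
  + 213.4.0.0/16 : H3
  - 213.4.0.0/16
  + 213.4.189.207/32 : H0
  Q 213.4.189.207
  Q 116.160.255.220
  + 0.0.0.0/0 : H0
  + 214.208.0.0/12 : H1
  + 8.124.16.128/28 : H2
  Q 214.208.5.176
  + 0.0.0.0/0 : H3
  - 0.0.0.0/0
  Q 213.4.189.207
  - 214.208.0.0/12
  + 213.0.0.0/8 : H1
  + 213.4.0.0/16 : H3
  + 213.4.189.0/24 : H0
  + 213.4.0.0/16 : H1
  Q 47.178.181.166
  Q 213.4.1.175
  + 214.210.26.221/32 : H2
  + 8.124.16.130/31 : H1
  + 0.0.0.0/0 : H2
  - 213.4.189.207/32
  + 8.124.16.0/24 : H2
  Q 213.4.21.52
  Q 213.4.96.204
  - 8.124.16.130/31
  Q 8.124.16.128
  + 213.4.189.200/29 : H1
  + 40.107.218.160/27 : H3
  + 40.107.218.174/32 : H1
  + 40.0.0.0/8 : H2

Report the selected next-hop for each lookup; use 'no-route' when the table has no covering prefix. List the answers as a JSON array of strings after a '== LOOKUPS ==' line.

Trace:
  + 213.4.0.0/16 (H3) depth=16
  del 213.4.0.0/16 (clear depth 16)
  + 213.4.189.207/32 (H0) depth=32
  ? 213.4.189.207  path d0:-→d1:-→d2:-→d3:-→d4:-→d5:-→d6:-→d7:-→d8:-→d9:-→d10:-→d11:-→d12:-→d13:-→d14:-→d15:-→d16:-→d17:-→d18:-→d19:-→d20:-→d21:-→d22:-→d23:-→d24:-→d25:-→d26:-→d27:-→d28:-→d29:-→d30:-→d31:-→d32:H0  best=H0
  ? 116.160.255.220  path d0:-  best=no-route
  + 0.0.0.0/0 (H0) depth=0
  + 214.208.0.0/12 (H1) depth=12
  + 8.124.16.128/28 (H2) depth=28
  ? 214.208.5.176  path d0:H0→d1:-→d2:-→d3:-→d4:-→d5:-→d6:-→d7:-→d8:-→d9:-→d10:-→d11:-→d12:H1  best=H1
  + 0.0.0.0/0 (H3) depth=0
  del 0.0.0.0/0 (clear depth 0)
  ? 213.4.189.207  path d0:-→d1:-→d2:-→d3:-→d4:-→d5:-→d6:-→d7:-→d8:-→d9:-→d10:-→d11:-→d12:-→d13:-→d14:-→d15:-→d16:-→d17:-→d18:-→d19:-→d20:-→d21:-→d22:-→d23:-→d24:-→d25:-→d26:-→d27:-→d28:-→d29:-→d30:-→d31:-→d32:H0  best=H0
  del 214.208.0.0/12 (clear depth 12)
  + 213.0.0.0/8 (H1) depth=8
  + 213.4.0.0/16 (H3) depth=16
  + 213.4.189.0/24 (H0) depth=24
  + 213.4.0.0/16 (H1) depth=16
  ? 47.178.181.166  path d0:-→d1:-→d2:-  best=no-route
  ? 213.4.1.175  path d0:-→d1:-→d2:-→d3:-→d4:-→d5:-→d6:-→d7:-→d8:H1→d9:-→d10:-→d11:-→d12:-→d13:-→d14:-→d15:-→d16:H1  best=H1
  + 214.210.26.221/32 (H2) depth=32
  + 8.124.16.130/31 (H1) depth=31
  + 0.0.0.0/0 (H2) depth=0
  del 213.4.189.207/32 (clear depth 32)
  + 8.124.16.0/24 (H2) depth=24
  ? 213.4.21.52  path d0:H2→d1:-→d2:-→d3:-→d4:-→d5:-→d6:-→d7:-→d8:H1→d9:-→d10:-→d11:-→d12:-→d13:-→d14:-→d15:-→d16:H1  best=H1
  ? 213.4.96.204  path d0:H2→d1:-→d2:-→d3:-→d4:-→d5:-→d6:-→d7:-→d8:H1→d9:-→d10:-→d11:-→d12:-→d13:-→d14:-→d15:-→d16:H1  best=H1
  del 8.124.16.130/31 (clear depth 31)
  ? 8.124.16.128  path d0:H2→d1:-→d2:-→d3:-→d4:-→d5:-→d6:-→d7:-→d8:-→d9:-→d10:-→d11:-→d12:-→d13:-→d14:-→d15:-→d16:-→d17:-→d18:-→d19:-→d20:-→d21:-→d22:-→d23:-→d24:H2→d25:-→d26:-→d27:-→d28:H2→d29:-→d30:-  best=H2
  + 213.4.189.200/29 (H1) depth=29
  + 40.107.218.160/27 (H3) depth=27
  + 40.107.218.174/32 (H1) depth=32
  + 40.0.0.0/8 (H2) depth=8

== LOOKUPS ==
["H0","no-route","H1","H0","no-route","H1","H1","H1","H2"]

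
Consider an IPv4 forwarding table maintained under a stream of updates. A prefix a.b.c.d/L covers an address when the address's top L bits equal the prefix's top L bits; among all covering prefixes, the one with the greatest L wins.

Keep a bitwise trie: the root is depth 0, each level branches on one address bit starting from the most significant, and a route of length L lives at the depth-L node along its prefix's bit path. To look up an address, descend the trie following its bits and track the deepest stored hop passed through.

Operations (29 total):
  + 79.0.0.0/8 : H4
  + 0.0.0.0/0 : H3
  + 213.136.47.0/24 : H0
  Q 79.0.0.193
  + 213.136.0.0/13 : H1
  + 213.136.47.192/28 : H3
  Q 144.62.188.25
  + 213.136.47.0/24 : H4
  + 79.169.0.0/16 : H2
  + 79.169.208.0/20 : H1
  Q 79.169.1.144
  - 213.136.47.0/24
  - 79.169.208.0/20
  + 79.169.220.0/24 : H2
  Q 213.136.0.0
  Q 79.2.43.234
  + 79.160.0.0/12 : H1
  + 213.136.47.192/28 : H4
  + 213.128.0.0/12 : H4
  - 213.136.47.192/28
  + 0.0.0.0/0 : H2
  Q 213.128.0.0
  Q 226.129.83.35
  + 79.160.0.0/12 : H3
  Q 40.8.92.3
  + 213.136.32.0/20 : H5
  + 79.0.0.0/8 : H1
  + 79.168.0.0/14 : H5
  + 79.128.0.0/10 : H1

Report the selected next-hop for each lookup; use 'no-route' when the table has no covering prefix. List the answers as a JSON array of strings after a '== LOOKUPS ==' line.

Trace:
  + 79.0.0.0/8 (H4) depth=8
  + 0.0.0.0/0 (H3) depth=0
  + 213.136.47.0/24 (H0) depth=24
  ? 79.0.0.193  path d0:H3→d1:-→d2:-→d3:-→d4:-→d5:-→d6:-→d7:-→d8:H4  best=H4
  + 213.136.0.0/13 (H1) depth=13
  + 213.136.47.192/28 (H3) depth=28
  ? 144.62.188.25  path d0:H3→d1:-  best=H3
  + 213.136.47.0/24 (H4) depth=24
  + 79.169.0.0/16 (H2) depth=16
  + 79.169.208.0/20 (H1) depth=20
  ? 79.169.1.144  path d0:H3→d1:-→d2:-→d3:-→d4:-→d5:-→d6:-→d7:-→d8:H4→d9:-→d10:-→d11:-→d12:-→d13:-→d14:-→d15:-→d16:H2  best=H2
  del 213.136.47.0/24 (clear depth 24)
  del 79.169.208.0/20 (clear depth 20)
  + 79.169.220.0/24 (H2) depth=24
  ? 213.136.0.0  path d0:H3→d1:-→d2:-→d3:-→d4:-→d5:-→d6:-→d7:-→d8:-→d9:-→d10:-→d11:-→d12:-→d13:H1→d14:-→d15:-→d16:-→d17:-→d18:-  best=H1
  ? 79.2.43.234  path d0:H3→d1:-→d2:-→d3:-→d4:-→d5:-→d6:-→d7:-→d8:H4  best=H4
  + 79.160.0.0/12 (H1) depth=12
  + 213.136.47.192/28 (H4) depth=28
  + 213.128.0.0/12 (H4) depth=12
  del 213.136.47.192/28 (clear depth 28)
  + 0.0.0.0/0 (H2) depth=0
  ? 213.128.0.0  path d0:H2→d1:-→d2:-→d3:-→d4:-→d5:-→d6:-→d7:-→d8:-→d9:-→d10:-→d11:-→d12:H4  best=H4
  ? 226.129.83.35  path d0:H2→d1:-→d2:-  best=H2
  + 79.160.0.0/12 (H3) depth=12
  ? 40.8.92.3  path d0:H2→d1:-  best=H2
  + 213.136.32.0/20 (H5) depth=20
  + 79.0.0.0/8 (H1) depth=8
  + 79.168.0.0/14 (H5) depth=14
  + 79.128.0.0/10 (H1) depth=10

== LOOKUPS ==
["H4","H3","H2","H1","H4","H4","H2","H2"]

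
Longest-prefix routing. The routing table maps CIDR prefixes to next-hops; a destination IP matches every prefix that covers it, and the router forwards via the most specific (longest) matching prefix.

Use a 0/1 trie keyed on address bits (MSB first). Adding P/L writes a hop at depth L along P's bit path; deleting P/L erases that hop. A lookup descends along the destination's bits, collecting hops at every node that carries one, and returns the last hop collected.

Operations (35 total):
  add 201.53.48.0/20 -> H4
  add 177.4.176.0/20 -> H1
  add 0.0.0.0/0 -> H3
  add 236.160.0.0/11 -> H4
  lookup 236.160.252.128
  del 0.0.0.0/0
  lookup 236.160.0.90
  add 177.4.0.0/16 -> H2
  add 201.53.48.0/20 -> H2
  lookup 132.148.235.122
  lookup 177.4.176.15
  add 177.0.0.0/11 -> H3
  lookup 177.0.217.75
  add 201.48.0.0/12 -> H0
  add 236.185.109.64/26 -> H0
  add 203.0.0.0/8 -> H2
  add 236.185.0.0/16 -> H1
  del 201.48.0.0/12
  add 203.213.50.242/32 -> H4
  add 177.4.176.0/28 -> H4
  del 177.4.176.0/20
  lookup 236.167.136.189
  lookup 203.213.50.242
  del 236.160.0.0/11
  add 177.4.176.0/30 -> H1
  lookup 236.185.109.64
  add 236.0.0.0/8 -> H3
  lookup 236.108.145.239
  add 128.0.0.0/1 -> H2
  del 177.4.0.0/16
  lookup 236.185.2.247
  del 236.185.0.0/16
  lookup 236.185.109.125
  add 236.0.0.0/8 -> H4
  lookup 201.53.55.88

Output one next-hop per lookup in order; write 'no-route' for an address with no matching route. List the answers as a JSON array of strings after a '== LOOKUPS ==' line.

Process each operation:
  + 201.53.48.0/20 (H4) depth=20
  + 177.4.176.0/20 (H1) depth=20
  + 0.0.0.0/0 (H3) depth=0
  + 236.160.0.0/11 (H4) depth=11
  lookup 236.160.252.128: bits 11101100101 walk d0:H3→d1:-→d2:-→d3:-→d4:-→d5:-→d6:-→d7:-→d8:-→d9:-→d10:-→d11:H4 -> H4
  del 0.0.0.0/0 (clear depth 0)
  lookup 236.160.0.90: bits 11101100101 walk d0:-→d1:-→d2:-→d3:-→d4:-→d5:-→d6:-→d7:-→d8:-→d9:-→d10:-→d11:H4 -> H4
  + 177.4.0.0/16 (H2) depth=16
  + 201.53.48.0/20 (H2) depth=20
  lookup 132.148.235.122: bits 10 walk d0:-→d1:-→d2:- -> no-route
  lookup 177.4.176.15: bits 10110001000001001011 walk d0:-→d1:-→d2:-→d3:-→d4:-→d5:-→d6:-→d7:-→d8:-→d9:-→d10:-→d11:-→d12:-→d13:-→d14:-→d15:-→d16:H2→d17:-→d18:-→d19:-→d20:H1 -> H1
  + 177.0.0.0/11 (H3) depth=11
  lookup 177.0.217.75: bits 1011000100000 walk d0:-→d1:-→d2:-→d3:-→d4:-→d5:-→d6:-→d7:-→d8:-→d9:-→d10:-→d11:H3→d12:-→d13:- -> H3
  + 201.48.0.0/12 (H0) depth=12
  + 236.185.109.64/26 (H0) depth=26
  + 203.0.0.0/8 (H2) depth=8
  + 236.185.0.0/16 (H1) depth=16
  del 201.48.0.0/12 (clear depth 12)
  + 203.213.50.242/32 (H4) depth=32
  + 177.4.176.0/28 (H4) depth=28
  del 177.4.176.0/20 (clear depth 20)
  lookup 236.167.136.189: bits 11101100101 walk d0:-→d1:-→d2:-→d3:-→d4:-→d5:-→d6:-→d7:-→d8:-→d9:-→d10:-→d11:H4 -> H4
  lookup 203.213.50.242: bits 11001011110101010011001011110010 walk d0:-→d1:-→d2:-→d3:-→d4:-→d5:-→d6:-→d7:-→d8:H2→d9:-→d10:-→d11:-→d12:-→d13:-→d14:-→d15:-→d16:-→d17:-→d18:-→d19:-→d20:-→d21:-→d22:-→d23:-→d24:-→d25:-→d26:-→d27:-→d28:-→d29:-→d30:-→d31:-→d32:H4 -> H4
  del 236.160.0.0/11 (clear depth 11)
  + 177.4.176.0/30 (H1) depth=30
  lookup 236.185.109.64: bits 11101100101110010110110101 walk d0:-→d1:-→d2:-→d3:-→d4:-→d5:-→d6:-→d7:-→d8:-→d9:-→d10:-→d11:-→d12:-→d13:-→d14:-→d15:-→d16:H1→d17:-→d18:-→d19:-→d20:-→d21:-→d22:-→d23:-→d24:-→d25:-→d26:H0 -> H0
  + 236.0.0.0/8 (H3) depth=8
  lookup 236.108.145.239: bits 11101100 walk d0:-→d1:-→d2:-→d3:-→d4:-→d5:-→d6:-→d7:-→d8:H3 -> H3
  + 128.0.0.0/1 (H2) depth=1
  del 177.4.0.0/16 (clear depth 16)
  lookup 236.185.2.247: bits 11101100101110010 walk d0:-→d1:H2→d2:-→d3:-→d4:-→d5:-→d6:-→d7:-→d8:H3→d9:-→d10:-→d11:-→d12:-→d13:-→d14:-→d15:-→d16:H1→d17:- -> H1
  del 236.185.0.0/16 (clear depth 16)
  lookup 236.185.109.125: bits 11101100101110010110110101 walk d0:-→d1:H2→d2:-→d3:-→d4:-→d5:-→d6:-→d7:-→d8:H3→d9:-→d10:-→d11:-→d12:-→d13:-→d14:-→d15:-→d16:-→d17:-→d18:-→d19:-→d20:-→d21:-→d22:-→d23:-→d24:-→d25:-→d26:H0 -> H0
  + 236.0.0.0/8 (H4) depth=8
  lookup 201.53.55.88: bits 11001001001101010011 walk d0:-→d1:H2→d2:-→d3:-→d4:-→d5:-→d6:-→d7:-→d8:-→d9:-→d10:-→d11:-→d12:-→d13:-→d14:-→d15:-→d16:-→d17:-→d18:-→d19:-→d20:H2 -> H2

== LOOKUPS ==
["H4","H4","no-route","H1","H3","H4","H4","H0","H3","H1","H0","H2"]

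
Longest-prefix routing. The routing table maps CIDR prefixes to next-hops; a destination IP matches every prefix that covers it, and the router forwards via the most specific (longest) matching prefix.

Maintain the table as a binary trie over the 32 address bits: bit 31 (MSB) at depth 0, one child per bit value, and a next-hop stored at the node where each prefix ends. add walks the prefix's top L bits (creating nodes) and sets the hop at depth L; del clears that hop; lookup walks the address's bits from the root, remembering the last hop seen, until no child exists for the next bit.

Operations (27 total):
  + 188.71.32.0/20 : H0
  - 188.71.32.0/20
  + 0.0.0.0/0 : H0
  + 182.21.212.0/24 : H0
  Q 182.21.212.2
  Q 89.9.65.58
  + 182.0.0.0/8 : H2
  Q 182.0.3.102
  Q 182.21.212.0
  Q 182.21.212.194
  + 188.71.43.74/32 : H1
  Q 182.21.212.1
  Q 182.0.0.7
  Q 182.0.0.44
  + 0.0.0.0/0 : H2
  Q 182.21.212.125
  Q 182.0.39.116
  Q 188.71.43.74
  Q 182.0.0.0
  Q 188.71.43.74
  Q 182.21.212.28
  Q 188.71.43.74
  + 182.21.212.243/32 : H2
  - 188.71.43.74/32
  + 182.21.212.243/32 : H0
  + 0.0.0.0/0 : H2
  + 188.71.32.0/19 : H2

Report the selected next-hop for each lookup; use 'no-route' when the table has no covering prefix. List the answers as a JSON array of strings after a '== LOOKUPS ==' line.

Process each operation:
  add 188.71.32.0/20 -> H0 at depth 20
  - 188.71.32.0/20 clear@20
  add 0.0.0.0/0 -> H0 at depth 0
  add 182.21.212.0/24 -> H0 at depth 24
  ? 182.21.212.2  path d0:H0→d1:-→d2:-→d3:-→d4:-→d5:-→d6:-→d7:-→d8:-→d9:-→d10:-→d11:-→d12:-→d13:-→d14:-→d15:-→d16:-→d17:-→d18:-→d19:-→d20:-→d21:-→d22:-→d23:-→d24:H0  best=H0
  ? 89.9.65.58  path d0:H0  best=H0
  add 182.0.0.0/8 -> H2 at depth 8
  ? 182.0.3.102  path d0:H0→d1:-→d2:-→d3:-→d4:-→d5:-→d6:-→d7:-→d8:H2→d9:-→d10:-→d11:-  best=H2
  ? 182.21.212.0  path d0:H0→d1:-→d2:-→d3:-→d4:-→d5:-→d6:-→d7:-→d8:H2→d9:-→d10:-→d11:-→d12:-→d13:-→d14:-→d15:-→d16:-→d17:-→d18:-→d19:-→d20:-→d21:-→d22:-→d23:-→d24:H0  best=H0
  ? 182.21.212.194  path d0:H0→d1:-→d2:-→d3:-→d4:-→d5:-→d6:-→d7:-→d8:H2→d9:-→d10:-→d11:-→d12:-→d13:-→d14:-→d15:-→d16:-→d17:-→d18:-→d19:-→d20:-→d21:-→d22:-→d23:-→d24:H0  best=H0
  add 188.71.43.74/32 -> H1 at depth 32
  ? 182.21.212.1  path d0:H0→d1:-→d2:-→d3:-→d4:-→d5:-→d6:-→d7:-→d8:H2→d9:-→d10:-→d11:-→d12:-→d13:-→d14:-→d15:-→d16:-→d17:-→d18:-→d19:-→d20:-→d21:-→d22:-→d23:-→d24:H0  best=H0
  ? 182.0.0.7  path d0:H0→d1:-→d2:-→d3:-→d4:-→d5:-→d6:-→d7:-→d8:H2→d9:-→d10:-→d11:-  best=H2
  ? 182.0.0.44  path d0:H0→d1:-→d2:-→d3:-→d4:-→d5:-→d6:-→d7:-→d8:H2→d9:-→d10:-→d11:-  best=H2
  add 0.0.0.0/0 -> H2 at depth 0
  ? 182.21.212.125  path d0:H2→d1:-→d2:-→d3:-→d4:-→d5:-→d6:-→d7:-→d8:H2→d9:-→d10:-→d11:-→d12:-→d13:-→d14:-→d15:-→d16:-→d17:-→d18:-→d19:-→d20:-→d21:-→d22:-→d23:-→d24:H0  best=H0
  ? 182.0.39.116  path d0:H2→d1:-→d2:-→d3:-→d4:-→d5:-→d6:-→d7:-→d8:H2→d9:-→d10:-→d11:-  best=H2
  ? 188.71.43.74  path d0:H2→d1:-→d2:-→d3:-→d4:-→d5:-→d6:-→d7:-→d8:-→d9:-→d10:-→d11:-→d12:-→d13:-→d14:-→d15:-→d16:-→d17:-→d18:-→d19:-→d20:-→d21:-→d22:-→d23:-→d24:-→d25:-→d26:-→d27:-→d28:-→d29:-→d30:-→d31:-→d32:H1  best=H1
  ? 182.0.0.0  path d0:H2→d1:-→d2:-→d3:-→d4:-→d5:-→d6:-→d7:-→d8:H2→d9:-→d10:-→d11:-  best=H2
  ? 188.71.43.74  path d0:H2→d1:-→d2:-→d3:-→d4:-→d5:-→d6:-→d7:-→d8:-→d9:-→d10:-→d11:-→d12:-→d13:-→d14:-→d15:-→d16:-→d17:-→d18:-→d19:-→d20:-→d21:-→d22:-→d23:-→d24:-→d25:-→d26:-→d27:-→d28:-→d29:-→d30:-→d31:-→d32:H1  best=H1
  ? 182.21.212.28  path d0:H2→d1:-→d2:-→d3:-→d4:-→d5:-→d6:-→d7:-→d8:H2→d9:-→d10:-→d11:-→d12:-→d13:-→d14:-→d15:-→d16:-→d17:-→d18:-→d19:-→d20:-→d21:-→d22:-→d23:-→d24:H0  best=H0
  ? 188.71.43.74  path d0:H2→d1:-→d2:-→d3:-→d4:-→d5:-→d6:-→d7:-→d8:-→d9:-→d10:-→d11:-→d12:-→d13:-→d14:-→d15:-→d16:-→d17:-→d18:-→d19:-→d20:-→d21:-→d22:-→d23:-→d24:-→d25:-→d26:-→d27:-→d28:-→d29:-→d30:-→d31:-→d32:H1  best=H1
  add 182.21.212.243/32 -> H2 at depth 32
  - 188.71.43.74/32 clear@32
  add 182.21.212.243/32 -> H0 at depth 32
  add 0.0.0.0/0 -> H2 at depth 0
  add 188.71.32.0/19 -> H2 at depth 19

== LOOKUPS ==
["H0","H0","H2","H0","H0","H0","H2","H2","H0","H2","H1","H2","H1","H0","H1"]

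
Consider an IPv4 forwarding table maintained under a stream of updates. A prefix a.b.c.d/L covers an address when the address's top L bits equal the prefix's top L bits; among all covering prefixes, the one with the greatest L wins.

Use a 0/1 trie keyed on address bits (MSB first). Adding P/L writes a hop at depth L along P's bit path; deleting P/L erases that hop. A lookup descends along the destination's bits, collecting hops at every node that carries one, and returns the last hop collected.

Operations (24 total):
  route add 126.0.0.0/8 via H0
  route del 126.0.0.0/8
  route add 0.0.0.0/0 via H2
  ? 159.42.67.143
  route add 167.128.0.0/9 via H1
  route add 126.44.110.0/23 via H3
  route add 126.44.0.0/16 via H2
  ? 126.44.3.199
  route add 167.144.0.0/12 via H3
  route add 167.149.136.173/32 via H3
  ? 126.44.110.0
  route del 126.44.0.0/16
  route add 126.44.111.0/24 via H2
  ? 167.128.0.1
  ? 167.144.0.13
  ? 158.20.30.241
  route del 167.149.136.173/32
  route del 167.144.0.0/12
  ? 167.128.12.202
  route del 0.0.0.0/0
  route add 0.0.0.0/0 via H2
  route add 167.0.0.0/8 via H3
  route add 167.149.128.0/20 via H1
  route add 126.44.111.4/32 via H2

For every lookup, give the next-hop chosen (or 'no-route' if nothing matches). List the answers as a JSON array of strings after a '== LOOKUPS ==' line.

Apply in order:
  + 126.0.0.0/8 (H0) depth=8
  del 126.0.0.0/8 (clear depth 8)
  + 0.0.0.0/0 (H2) depth=0
  lookup 159.42.67.143: bits ε walk d0:H2 -> H2
  + 167.128.0.0/9 (H1) depth=9
  + 126.44.110.0/23 (H3) depth=23
  + 126.44.0.0/16 (H2) depth=16
  lookup 126.44.3.199: bits 01111110001011000 walk d0:H2→d1:-→d2:-→d3:-→d4:-→d5:-→d6:-→d7:-→d8:-→d9:-→d10:-→d11:-→d12:-→d13:-→d14:-→d15:-→d16:H2→d17:- -> H2
  + 167.144.0.0/12 (H3) depth=12
  + 167.149.136.173/32 (H3) depth=32
  lookup 126.44.110.0: bits 01111110001011000110111 walk d0:H2→d1:-→d2:-→d3:-→d4:-→d5:-→d6:-→d7:-→d8:-→d9:-→d10:-→d11:-→d12:-→d13:-→d14:-→d15:-→d16:H2→d17:-→d18:-→d19:-→d20:-→d21:-→d22:-→d23:H3 -> H3
  del 126.44.0.0/16 (clear depth 16)
  + 126.44.111.0/24 (H2) depth=24
  lookup 167.128.0.1: bits 10100111100 walk d0:H2→d1:-→d2:-→d3:-→d4:-→d5:-→d6:-→d7:-→d8:-→d9:H1→d10:-→d11:- -> H1
  lookup 167.144.0.13: bits 1010011110010 walk d0:H2→d1:-→d2:-→d3:-→d4:-→d5:-→d6:-→d7:-→d8:-→d9:H1→d10:-→d11:-→d12:H3→d13:- -> H3
  lookup 158.20.30.241: bits 10 walk d0:H2→d1:-→d2:- -> H2
  del 167.149.136.173/32 (clear depth 32)
  del 167.144.0.0/12 (clear depth 12)
  lookup 167.128.12.202: bits 10100111100 walk d0:H2→d1:-→d2:-→d3:-→d4:-→d5:-→d6:-→d7:-→d8:-→d9:H1→d10:-→d11:- -> H1
  del 0.0.0.0/0 (clear depth 0)
  + 0.0.0.0/0 (H2) depth=0
  + 167.0.0.0/8 (H3) depth=8
  + 167.149.128.0/20 (H1) depth=20
  + 126.44.111.4/32 (H2) depth=32

== LOOKUPS ==
["H2","H2","H3","H1","H3","H2","H1"]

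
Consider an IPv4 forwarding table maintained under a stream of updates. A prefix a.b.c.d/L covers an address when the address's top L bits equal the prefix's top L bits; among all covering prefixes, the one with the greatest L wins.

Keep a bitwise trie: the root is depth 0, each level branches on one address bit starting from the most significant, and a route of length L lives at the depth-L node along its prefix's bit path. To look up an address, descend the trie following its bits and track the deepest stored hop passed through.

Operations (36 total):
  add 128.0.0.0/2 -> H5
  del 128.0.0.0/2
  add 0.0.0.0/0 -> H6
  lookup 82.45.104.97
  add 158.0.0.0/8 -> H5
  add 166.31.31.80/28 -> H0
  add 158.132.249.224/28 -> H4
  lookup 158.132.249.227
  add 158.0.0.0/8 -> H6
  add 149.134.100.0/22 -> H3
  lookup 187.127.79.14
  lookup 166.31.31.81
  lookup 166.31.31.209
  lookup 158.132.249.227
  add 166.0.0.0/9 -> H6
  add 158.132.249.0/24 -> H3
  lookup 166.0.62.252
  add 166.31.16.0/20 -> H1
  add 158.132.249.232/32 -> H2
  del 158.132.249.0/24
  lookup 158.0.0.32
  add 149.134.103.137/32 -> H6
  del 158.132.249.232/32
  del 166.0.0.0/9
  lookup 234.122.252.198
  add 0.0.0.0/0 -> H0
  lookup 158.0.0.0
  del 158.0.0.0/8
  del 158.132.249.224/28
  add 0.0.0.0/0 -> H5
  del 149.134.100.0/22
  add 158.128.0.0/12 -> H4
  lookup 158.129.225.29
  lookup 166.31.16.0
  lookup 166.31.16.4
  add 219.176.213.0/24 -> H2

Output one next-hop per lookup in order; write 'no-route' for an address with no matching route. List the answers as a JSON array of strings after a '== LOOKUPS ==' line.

Process each operation:
  add 128.0.0.0/2 -> H5 at depth 2
  del 128.0.0.0/2 (clear depth 2)
  add 0.0.0.0/0 -> H6 at depth 0
  ? 82.45.104.97  path d0:H6  best=H6
  add 158.0.0.0/8 -> H5 at depth 8
  add 166.31.31.80/28 -> H0 at depth 28
  add 158.132.249.224/28 -> H4 at depth 28
  ? 158.132.249.227  path d0:H6→d1:-→d2:-→d3:-→d4:-→d5:-→d6:-→d7:-→d8:H5→d9:-→d10:-→d11:-→d12:-→d13:-→d14:-→d15:-→d16:-→d17:-→d18:-→d19:-→d20:-→d21:-→d22:-→d23:-→d24:-→d25:-→d26:-→d27:-→d28:H4  best=H4
  add 158.0.0.0/8 -> H6 at depth 8
  add 149.134.100.0/22 -> H3 at depth 22
  ? 187.127.79.14  path d0:H6→d1:-→d2:-→d3:-  best=H6
  ? 166.31.31.81  path d0:H6→d1:-→d2:-→d3:-→d4:-→d5:-→d6:-→d7:-→d8:-→d9:-→d10:-→d11:-→d12:-→d13:-→d14:-→d15:-→d16:-→d17:-→d18:-→d19:-→d20:-→d21:-→d22:-→d23:-→d24:-→d25:-→d26:-→d27:-→d28:H0  best=H0
  ? 166.31.31.209  path d0:H6→d1:-→d2:-→d3:-→d4:-→d5:-→d6:-→d7:-→d8:-→d9:-→d10:-→d11:-→d12:-→d13:-→d14:-→d15:-→d16:-→d17:-→d18:-→d19:-→d20:-→d21:-→d22:-→d23:-→d24:-  best=H6
  ? 158.132.249.227  path d0:H6→d1:-→d2:-→d3:-→d4:-→d5:-→d6:-→d7:-→d8:H6→d9:-→d10:-→d11:-→d12:-→d13:-→d14:-→d15:-→d16:-→d17:-→d18:-→d19:-→d20:-→d21:-→d22:-→d23:-→d24:-→d25:-→d26:-→d27:-→d28:H4  best=H4
  add 166.0.0.0/9 -> H6 at depth 9
  add 158.132.249.0/24 -> H3 at depth 24
  ? 166.0.62.252  path d0:H6→d1:-→d2:-→d3:-→d4:-→d5:-→d6:-→d7:-→d8:-→d9:H6→d10:-→d11:-  best=H6
  add 166.31.16.0/20 -> H1 at depth 20
  add 158.132.249.232/32 -> H2 at depth 32
  del 158.132.249.0/24 (clear depth 24)
  ? 158.0.0.32  path d0:H6→d1:-→d2:-→d3:-→d4:-→d5:-→d6:-→d7:-→d8:H6  best=H6
  add 149.134.103.137/32 -> H6 at depth 32
  del 158.132.249.232/32 (clear depth 32)
  del 166.0.0.0/9 (clear depth 9)
  ? 234.122.252.198  path d0:H6→d1:-  best=H6
  add 0.0.0.0/0 -> H0 at depth 0
  ? 158.0.0.0  path d0:H0→d1:-→d2:-→d3:-→d4:-→d5:-→d6:-→d7:-→d8:H6  best=H6
  del 158.0.0.0/8 (clear depth 8)
  del 158.132.249.224/28 (clear depth 28)
  add 0.0.0.0/0 -> H5 at depth 0
  del 149.134.100.0/22 (clear depth 22)
  add 158.128.0.0/12 -> H4 at depth 12
  ? 158.129.225.29  path d0:H5→d1:-→d2:-→d3:-→d4:-→d5:-→d6:-→d7:-→d8:-→d9:-→d10:-→d11:-→d12:H4→d13:-  best=H4
  ? 166.31.16.0  path d0:H5→d1:-→d2:-→d3:-→d4:-→d5:-→d6:-→d7:-→d8:-→d9:-→d10:-→d11:-→d12:-→d13:-→d14:-→d15:-→d16:-→d17:-→d18:-→d19:-→d20:H1  best=H1
  ? 166.31.16.4  path d0:H5→d1:-→d2:-→d3:-→d4:-→d5:-→d6:-→d7:-→d8:-→d9:-→d10:-→d11:-→d12:-→d13:-→d14:-→d15:-→d16:-→d17:-→d18:-→d19:-→d20:H1  best=H1
  add 219.176.213.0/24 -> H2 at depth 24

== LOOKUPS ==
["H6","H4","H6","H0","H6","H4","H6","H6","H6","H6","H4","H1","H1"]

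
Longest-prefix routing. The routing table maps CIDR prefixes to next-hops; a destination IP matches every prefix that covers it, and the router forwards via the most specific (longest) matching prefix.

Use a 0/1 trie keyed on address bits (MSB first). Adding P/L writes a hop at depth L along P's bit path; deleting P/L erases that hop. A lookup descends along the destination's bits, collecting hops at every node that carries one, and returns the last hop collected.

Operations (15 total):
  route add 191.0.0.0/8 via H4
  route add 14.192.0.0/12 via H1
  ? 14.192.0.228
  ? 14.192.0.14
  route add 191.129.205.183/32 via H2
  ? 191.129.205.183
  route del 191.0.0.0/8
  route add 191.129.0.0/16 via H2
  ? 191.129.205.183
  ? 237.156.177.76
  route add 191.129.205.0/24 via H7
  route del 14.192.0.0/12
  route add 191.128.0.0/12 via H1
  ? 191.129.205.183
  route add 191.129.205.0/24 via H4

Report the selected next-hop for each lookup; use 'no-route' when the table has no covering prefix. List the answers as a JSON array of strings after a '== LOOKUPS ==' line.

Process each operation:
  add 191.0.0.0/8 -> H4 at depth 8
  add 14.192.0.0/12 -> H1 at depth 12
  ? 14.192.0.228  path d0:-→d1:-→d2:-→d3:-→d4:-→d5:-→d6:-→d7:-→d8:-→d9:-→d10:-→d11:-→d12:H1  best=H1
  ? 14.192.0.14  path d0:-→d1:-→d2:-→d3:-→d4:-→d5:-→d6:-→d7:-→d8:-→d9:-→d10:-→d11:-→d12:H1  best=H1
  add 191.129.205.183/32 -> H2 at depth 32
  ? 191.129.205.183  path d0:-→d1:-→d2:-→d3:-→d4:-→d5:-→d6:-→d7:-→d8:H4→d9:-→d10:-→d11:-→d12:-→d13:-→d14:-→d15:-→d16:-→d17:-→d18:-→d19:-→d20:-→d21:-→d22:-→d23:-→d24:-→d25:-→d26:-→d27:-→d28:-→d29:-→d30:-→d31:-→d32:H2  best=H2
  - 191.0.0.0/8 clear@8
  add 191.129.0.0/16 -> H2 at depth 16
  ? 191.129.205.183  path d0:-→d1:-→d2:-→d3:-→d4:-→d5:-→d6:-→d7:-→d8:-→d9:-→d10:-→d11:-→d12:-→d13:-→d14:-→d15:-→d16:H2→d17:-→d18:-→d19:-→d20:-→d21:-→d22:-→d23:-→d24:-→d25:-→d26:-→d27:-→d28:-→d29:-→d30:-→d31:-→d32:H2  best=H2
  ? 237.156.177.76  path d0:-→d1:-  best=no-route
  add 191.129.205.0/24 -> H7 at depth 24
  - 14.192.0.0/12 clear@12
  add 191.128.0.0/12 -> H1 at depth 12
  ? 191.129.205.183  path d0:-→d1:-→d2:-→d3:-→d4:-→d5:-→d6:-→d7:-→d8:-→d9:-→d10:-→d11:-→d12:H1→d13:-→d14:-→d15:-→d16:H2→d17:-→d18:-→d19:-→d20:-→d21:-→d22:-→d23:-→d24:H7→d25:-→d26:-→d27:-→d28:-→d29:-→d30:-→d31:-→d32:H2  best=H2
  add 191.129.205.0/24 -> H4 at depth 24

== LOOKUPS ==
["H1","H1","H2","H2","no-route","H2"]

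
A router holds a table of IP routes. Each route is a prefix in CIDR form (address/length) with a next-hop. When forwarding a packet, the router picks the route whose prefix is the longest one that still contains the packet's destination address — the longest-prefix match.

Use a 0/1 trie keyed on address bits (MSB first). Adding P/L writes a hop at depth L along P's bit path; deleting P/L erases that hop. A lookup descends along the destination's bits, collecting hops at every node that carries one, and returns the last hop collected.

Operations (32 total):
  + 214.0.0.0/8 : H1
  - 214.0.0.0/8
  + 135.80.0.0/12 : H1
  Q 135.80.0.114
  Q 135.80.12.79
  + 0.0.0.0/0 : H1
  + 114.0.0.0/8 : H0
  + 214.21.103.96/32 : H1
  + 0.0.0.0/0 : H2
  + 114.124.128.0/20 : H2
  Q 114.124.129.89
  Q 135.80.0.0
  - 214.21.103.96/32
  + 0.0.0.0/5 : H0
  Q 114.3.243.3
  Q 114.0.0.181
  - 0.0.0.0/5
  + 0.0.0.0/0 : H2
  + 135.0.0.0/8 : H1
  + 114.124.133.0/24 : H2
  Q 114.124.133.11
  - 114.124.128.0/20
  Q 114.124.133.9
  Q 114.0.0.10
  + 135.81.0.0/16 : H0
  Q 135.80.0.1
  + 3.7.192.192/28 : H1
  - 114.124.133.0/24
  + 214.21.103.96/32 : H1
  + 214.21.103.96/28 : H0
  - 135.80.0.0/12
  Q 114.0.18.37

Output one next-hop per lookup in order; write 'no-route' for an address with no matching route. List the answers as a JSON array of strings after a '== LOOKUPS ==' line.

Trace:
  add 214.0.0.0/8 -> H1 at depth 8
  - 214.0.0.0/8 clear@8
  add 135.80.0.0/12 -> H1 at depth 12
  lookup 135.80.0.114: bits 100001110101 walk d0:-→d1:-→d2:-→d3:-→d4:-→d5:-→d6:-→d7:-→d8:-→d9:-→d10:-→d11:-→d12:H1 -> H1
  lookup 135.80.12.79: bits 100001110101 walk d0:-→d1:-→d2:-→d3:-→d4:-→d5:-→d6:-→d7:-→d8:-→d9:-→d10:-→d11:-→d12:H1 -> H1
  add 0.0.0.0/0 -> H1 at depth 0
  add 114.0.0.0/8 -> H0 at depth 8
  add 214.21.103.96/32 -> H1 at depth 32
  add 0.0.0.0/0 -> H2 at depth 0
  add 114.124.128.0/20 -> H2 at depth 20
  lookup 114.124.129.89: bits 01110010011111001000 walk d0:H2→d1:-→d2:-→d3:-→d4:-→d5:-→d6:-→d7:-→d8:H0→d9:-→d10:-→d11:-→d12:-→d13:-→d14:-→d15:-→d16:-→d17:-→d18:-→d19:-→d20:H2 -> H2
  lookup 135.80.0.0: bits 100001110101 walk d0:H2→d1:-→d2:-→d3:-→d4:-→d5:-→d6:-→d7:-→d8:-→d9:-→d10:-→d11:-→d12:H1 -> H1
  - 214.21.103.96/32 clear@32
  add 0.0.0.0/5 -> H0 at depth 5
  lookup 114.3.243.3: bits 011100100 walk d0:H2→d1:-→d2:-→d3:-→d4:-→d5:-→d6:-→d7:-→d8:H0→d9:- -> H0
  lookup 114.0.0.181: bits 011100100 walk d0:H2→d1:-→d2:-→d3:-→d4:-→d5:-→d6:-→d7:-→d8:H0→d9:- -> H0
  - 0.0.0.0/5 clear@5
  add 0.0.0.0/0 -> H2 at depth 0
  add 135.0.0.0/8 -> H1 at depth 8
  add 114.124.133.0/24 -> H2 at depth 24
  lookup 114.124.133.11: bits 011100100111110010000101 walk d0:H2→d1:-→d2:-→d3:-→d4:-→d5:-→d6:-→d7:-→d8:H0→d9:-→d10:-→d11:-→d12:-→d13:-→d14:-→d15:-→d16:-→d17:-→d18:-→d19:-→d20:H2→d21:-→d22:-→d23:-→d24:H2 -> H2
  - 114.124.128.0/20 clear@20
  lookup 114.124.133.9: bits 011100100111110010000101 walk d0:H2→d1:-→d2:-→d3:-→d4:-→d5:-→d6:-→d7:-→d8:H0→d9:-→d10:-→d11:-→d12:-→d13:-→d14:-→d15:-→d16:-→d17:-→d18:-→d19:-→d20:-→d21:-→d22:-→d23:-→d24:H2 -> H2
  lookup 114.0.0.10: bits 011100100 walk d0:H2→d1:-→d2:-→d3:-→d4:-→d5:-→d6:-→d7:-→d8:H0→d9:- -> H0
  add 135.81.0.0/16 -> H0 at depth 16
  lookup 135.80.0.1: bits 100001110101000 walk d0:H2→d1:-→d2:-→d3:-→d4:-→d5:-→d6:-→d7:-→d8:H1→d9:-→d10:-→d11:-→d12:H1→d13:-→d14:-→d15:- -> H1
  add 3.7.192.192/28 -> H1 at depth 28
  - 114.124.133.0/24 clear@24
  add 214.21.103.96/32 -> H1 at depth 32
  add 214.21.103.96/28 -> H0 at depth 28
  - 135.80.0.0/12 clear@12
  lookup 114.0.18.37: bits 011100100 walk d0:H2→d1:-→d2:-→d3:-→d4:-→d5:-→d6:-→d7:-→d8:H0→d9:- -> H0

== LOOKUPS ==
["H1","H1","H2","H1","H0","H0","H2","H2","H0","H1","H0"]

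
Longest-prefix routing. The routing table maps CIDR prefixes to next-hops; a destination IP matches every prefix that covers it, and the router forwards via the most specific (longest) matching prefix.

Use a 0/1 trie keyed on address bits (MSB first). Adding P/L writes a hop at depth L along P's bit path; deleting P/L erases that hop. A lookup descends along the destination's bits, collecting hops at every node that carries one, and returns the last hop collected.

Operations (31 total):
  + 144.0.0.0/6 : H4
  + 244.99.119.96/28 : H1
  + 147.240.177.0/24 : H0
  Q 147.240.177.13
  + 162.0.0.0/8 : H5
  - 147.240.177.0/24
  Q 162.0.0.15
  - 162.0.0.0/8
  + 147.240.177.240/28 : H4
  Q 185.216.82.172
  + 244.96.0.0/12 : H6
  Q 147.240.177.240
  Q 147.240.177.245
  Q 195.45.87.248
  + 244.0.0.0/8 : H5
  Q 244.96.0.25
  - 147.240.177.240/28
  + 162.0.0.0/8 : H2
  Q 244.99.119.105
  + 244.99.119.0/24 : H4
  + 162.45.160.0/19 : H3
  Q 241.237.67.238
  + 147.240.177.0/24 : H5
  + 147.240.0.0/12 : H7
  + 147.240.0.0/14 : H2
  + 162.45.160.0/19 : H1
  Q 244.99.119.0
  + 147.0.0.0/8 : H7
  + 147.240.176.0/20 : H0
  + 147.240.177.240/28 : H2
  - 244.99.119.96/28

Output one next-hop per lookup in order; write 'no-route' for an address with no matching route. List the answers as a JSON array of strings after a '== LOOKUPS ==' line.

Apply in order:
  add 144.0.0.0/6 -> H4 at depth 6
  add 244.99.119.96/28 -> H1 at depth 28
  add 147.240.177.0/24 -> H0 at depth 24
  Q 147.240.177.13: descend 100100111111000010110001 ; hops seen [H4,H0] ; pick H0
  add 162.0.0.0/8 -> H5 at depth 8
  - 147.240.177.0/24 clear@24
  Q 162.0.0.15: descend 10100010 ; hops seen [H5] ; pick H5
  - 162.0.0.0/8 clear@8
  add 147.240.177.240/28 -> H4 at depth 28
  Q 185.216.82.172: descend 101 ; hops seen [∅] ; pick no-route
  add 244.96.0.0/12 -> H6 at depth 12
  Q 147.240.177.240: descend 1001001111110000101100011111 ; hops seen [H4,H4] ; pick H4
  Q 147.240.177.245: descend 1001001111110000101100011111 ; hops seen [H4,H4] ; pick H4
  Q 195.45.87.248: descend 11 ; hops seen [∅] ; pick no-route
  add 244.0.0.0/8 -> H5 at depth 8
  Q 244.96.0.25: descend 11110100011000 ; hops seen [H5,H6] ; pick H6
  - 147.240.177.240/28 clear@28
  add 162.0.0.0/8 -> H2 at depth 8
  Q 244.99.119.105: descend 1111010001100011011101110110 ; hops seen [H5,H6,H1] ; pick H1
  add 244.99.119.0/24 -> H4 at depth 24
  add 162.45.160.0/19 -> H3 at depth 19
  Q 241.237.67.238: descend 11110 ; hops seen [∅] ; pick no-route
  add 147.240.177.0/24 -> H5 at depth 24
  add 147.240.0.0/12 -> H7 at depth 12
  add 147.240.0.0/14 -> H2 at depth 14
  add 162.45.160.0/19 -> H1 at depth 19
  Q 244.99.119.0: descend 1111010001100011011101110 ; hops seen [H5,H6,H4] ; pick H4
  add 147.0.0.0/8 -> H7 at depth 8
  add 147.240.176.0/20 -> H0 at depth 20
  add 147.240.177.240/28 -> H2 at depth 28
  - 244.99.119.96/28 clear@28

== LOOKUPS ==
["H0","H5","no-route","H4","H4","no-route","H6","H1","no-route","H4"]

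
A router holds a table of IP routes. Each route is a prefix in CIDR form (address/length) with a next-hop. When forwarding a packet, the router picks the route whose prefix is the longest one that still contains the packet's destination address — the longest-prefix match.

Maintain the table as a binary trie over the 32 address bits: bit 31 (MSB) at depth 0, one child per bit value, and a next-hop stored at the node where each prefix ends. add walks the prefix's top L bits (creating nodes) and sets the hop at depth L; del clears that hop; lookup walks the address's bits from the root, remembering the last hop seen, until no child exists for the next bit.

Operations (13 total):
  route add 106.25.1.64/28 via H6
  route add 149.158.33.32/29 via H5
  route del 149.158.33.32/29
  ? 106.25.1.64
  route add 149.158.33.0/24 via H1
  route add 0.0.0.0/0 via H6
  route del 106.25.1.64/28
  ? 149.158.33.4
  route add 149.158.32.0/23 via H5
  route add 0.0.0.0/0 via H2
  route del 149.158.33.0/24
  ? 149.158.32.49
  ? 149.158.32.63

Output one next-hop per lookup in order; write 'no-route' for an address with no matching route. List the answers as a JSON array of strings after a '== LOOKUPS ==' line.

Apply in order:
  + 106.25.1.64/28 (H6) depth=28
  + 149.158.33.32/29 (H5) depth=29
  - 149.158.33.32/29 clear@29
  lookup 106.25.1.64: bits 0110101000011001000000010100 walk d0:-→d1:-→d2:-→d3:-→d4:-→d5:-→d6:-→d7:-→d8:-→d9:-→d10:-→d11:-→d12:-→d13:-→d14:-→d15:-→d16:-→d17:-→d18:-→d19:-→d20:-→d21:-→d22:-→d23:-→d24:-→d25:-→d26:-→d27:-→d28:H6 -> H6
  + 149.158.33.0/24 (H1) depth=24
  + 0.0.0.0/0 (H6) depth=0
  - 106.25.1.64/28 clear@28
  lookup 149.158.33.4: bits 10010101100111100010000100 walk d0:H6→d1:-→d2:-→d3:-→d4:-→d5:-→d6:-→d7:-→d8:-→d9:-→d10:-→d11:-→d12:-→d13:-→d14:-→d15:-→d16:-→d17:-→d18:-→d19:-→d20:-→d21:-→d22:-→d23:-→d24:H1→d25:-→d26:- -> H1
  + 149.158.32.0/23 (H5) depth=23
  + 0.0.0.0/0 (H2) depth=0
  - 149.158.33.0/24 clear@24
  lookup 149.158.32.49: bits 10010101100111100010000 walk d0:H2→d1:-→d2:-→d3:-→d4:-→d5:-→d6:-→d7:-→d8:-→d9:-→d10:-→d11:-→d12:-→d13:-→d14:-→d15:-→d16:-→d17:-→d18:-→d19:-→d20:-→d21:-→d22:-→d23:H5 -> H5
  lookup 149.158.32.63: bits 10010101100111100010000 walk d0:H2→d1:-→d2:-→d3:-→d4:-→d5:-→d6:-→d7:-→d8:-→d9:-→d10:-→d11:-→d12:-→d13:-→d14:-→d15:-→d16:-→d17:-→d18:-→d19:-→d20:-→d21:-→d22:-→d23:H5 -> H5

== LOOKUPS ==
["H6","H1","H5","H5"]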